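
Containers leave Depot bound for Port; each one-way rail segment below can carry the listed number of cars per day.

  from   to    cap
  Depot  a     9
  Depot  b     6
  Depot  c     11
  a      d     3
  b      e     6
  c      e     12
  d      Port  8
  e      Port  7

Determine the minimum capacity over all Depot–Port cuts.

Augment Depot→a→d→Port: bottleneck 3, flow now 3.
Augment Depot→b→e→Port: bottleneck 6, flow now 9.
Augment Depot→c→e→Port: bottleneck 1, flow now 10.
No augmenting path remains; maximum flow = 10.
By max-flow min-cut, the minimum cut capacity equals the max flow.
In the residual graph, reachable from Depot: {Depot, a, b, c, e}.
Min-cut edges: a→d (3), e→Port (7); capacity 3 + 7 = 10.

10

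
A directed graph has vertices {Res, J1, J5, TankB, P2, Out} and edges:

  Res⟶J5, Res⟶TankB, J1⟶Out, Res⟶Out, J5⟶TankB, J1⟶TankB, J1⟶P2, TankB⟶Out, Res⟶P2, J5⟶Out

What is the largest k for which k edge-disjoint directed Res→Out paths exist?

3

Assign every edge capacity 1; by Menger, the answer equals the max flow.
Path Res→Out (+1); total 1.
Path Res→J5→Out (+1); total 2.
Path Res→TankB→Out (+1); total 3.
No residual Res→Out path; max flow = 3.
Certifying cut of size 3: {Res→J5, Res→Out, Res→TankB}.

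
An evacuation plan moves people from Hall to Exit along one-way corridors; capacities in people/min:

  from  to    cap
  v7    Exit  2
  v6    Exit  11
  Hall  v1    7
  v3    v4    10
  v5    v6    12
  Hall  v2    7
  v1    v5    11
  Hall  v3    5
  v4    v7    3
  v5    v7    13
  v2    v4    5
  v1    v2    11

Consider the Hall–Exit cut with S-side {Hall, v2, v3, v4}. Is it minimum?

Given cut capacity: 7 + 3 = 10.
Augment Hall→v1→v5→v6→Exit: bottleneck 7, flow now 7.
Augment Hall→v2→v4→v7→Exit: bottleneck 2, flow now 9.
No augmenting path remains; maximum flow = 9.
In the residual graph, reachable from Hall: {Hall, v2, v3, v4, v7}.
Min-cut edges: Hall→v1 (7), v7→Exit (2); capacity 7 + 2 = 9.
Cut capacity 10 exceeds the max flow 9, so it is not minimum.

No — its capacity is 10, but the minimum cut has capacity 9.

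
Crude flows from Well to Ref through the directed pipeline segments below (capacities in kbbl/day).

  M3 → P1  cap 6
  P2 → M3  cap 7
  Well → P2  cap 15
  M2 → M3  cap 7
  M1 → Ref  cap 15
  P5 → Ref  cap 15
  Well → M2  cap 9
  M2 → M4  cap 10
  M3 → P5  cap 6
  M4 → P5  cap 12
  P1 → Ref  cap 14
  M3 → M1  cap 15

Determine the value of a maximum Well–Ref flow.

Augment Well→M2→M3→P1→Ref: bottleneck 6, flow now 6.
Augment Well→M2→M3→M1→Ref: bottleneck 1, flow now 7.
Augment Well→M2→M4→P5→Ref: bottleneck 2, flow now 9.
Augment Well→P2→M3→M1→Ref: bottleneck 7, flow now 16.
No augmenting path remains; maximum flow = 16.
In the residual graph, reachable from Well: {Well, P2}.
Min-cut edges: Well→M2 (9), P2→M3 (7); capacity 9 + 7 = 16.
This cut is saturated, so no flow can exceed 16.

16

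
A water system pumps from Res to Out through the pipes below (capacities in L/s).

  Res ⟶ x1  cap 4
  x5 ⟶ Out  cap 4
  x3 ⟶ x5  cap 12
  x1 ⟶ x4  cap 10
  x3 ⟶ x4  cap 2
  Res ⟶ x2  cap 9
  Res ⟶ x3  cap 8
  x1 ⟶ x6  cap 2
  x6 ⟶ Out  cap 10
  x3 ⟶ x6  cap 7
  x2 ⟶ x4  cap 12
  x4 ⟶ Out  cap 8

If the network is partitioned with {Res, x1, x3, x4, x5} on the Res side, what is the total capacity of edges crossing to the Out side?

30

Edges leaving {Res, x1, x3, x4, x5}: Res→x2 (9), x1→x6 (2), x3→x6 (7), x4→Out (8), x5→Out (4).
Cut capacity = 9 + 2 + 7 + 8 + 4 = 30.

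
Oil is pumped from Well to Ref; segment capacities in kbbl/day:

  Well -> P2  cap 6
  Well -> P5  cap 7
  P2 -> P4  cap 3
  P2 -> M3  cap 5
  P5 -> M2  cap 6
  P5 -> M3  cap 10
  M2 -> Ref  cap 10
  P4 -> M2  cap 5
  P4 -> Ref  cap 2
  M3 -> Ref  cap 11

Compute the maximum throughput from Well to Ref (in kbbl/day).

13

Augment Well→P2→P4→Ref: bottleneck 2, flow now 2.
Augment Well→P2→M3→Ref: bottleneck 4, flow now 6.
Augment Well→P5→M2→Ref: bottleneck 6, flow now 12.
Augment Well→P5→M3→Ref: bottleneck 1, flow now 13.
No augmenting path remains; maximum flow = 13.
In the residual graph, reachable from Well: {Well}.
Min-cut edges: Well→P2 (6), Well→P5 (7); capacity 6 + 7 = 13.
This cut is saturated, so no flow can exceed 13.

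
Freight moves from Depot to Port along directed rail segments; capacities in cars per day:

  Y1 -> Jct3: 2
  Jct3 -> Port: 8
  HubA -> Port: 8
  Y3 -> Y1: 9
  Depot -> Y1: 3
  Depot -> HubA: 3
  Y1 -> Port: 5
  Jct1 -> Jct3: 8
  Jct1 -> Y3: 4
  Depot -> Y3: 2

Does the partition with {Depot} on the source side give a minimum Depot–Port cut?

Yes — it is a minimum cut (capacity 8).

Given cut capacity: 2 + 3 + 3 = 8.
Augment Depot→HubA→Port: bottleneck 3, flow now 3.
Augment Depot→Y1→Port: bottleneck 3, flow now 6.
Augment Depot→Y3→Y1→Port: bottleneck 2, flow now 8.
No augmenting path remains; maximum flow = 8.
Cut capacity 8 equals the max flow, so it is a minimum cut.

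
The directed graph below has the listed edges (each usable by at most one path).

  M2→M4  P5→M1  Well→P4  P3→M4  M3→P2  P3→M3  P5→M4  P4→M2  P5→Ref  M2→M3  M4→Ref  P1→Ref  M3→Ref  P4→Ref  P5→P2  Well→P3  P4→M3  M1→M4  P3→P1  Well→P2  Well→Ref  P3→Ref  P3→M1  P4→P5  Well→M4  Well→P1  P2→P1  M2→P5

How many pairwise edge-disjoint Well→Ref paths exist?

5

Assign every edge capacity 1; by Menger, the answer equals the max flow.
Path Well→Ref (+1); total 1.
Path Well→P4→Ref (+1); total 2.
Path Well→P3→Ref (+1); total 3.
Path Well→M4→Ref (+1); total 4.
Path Well→P1→Ref (+1); total 5.
No residual Well→Ref path; max flow = 5.
Certifying cut of size 5: {P1→Ref, Well→M4, Well→P3, Well→P4, Well→Ref}.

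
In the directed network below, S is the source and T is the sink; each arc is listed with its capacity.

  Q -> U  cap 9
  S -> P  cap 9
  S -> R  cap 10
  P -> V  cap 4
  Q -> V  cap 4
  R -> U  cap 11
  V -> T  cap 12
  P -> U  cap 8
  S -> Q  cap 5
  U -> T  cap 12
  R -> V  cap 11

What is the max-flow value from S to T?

Augment S→P→U→T: bottleneck 8, flow now 8.
Augment S→P→V→T: bottleneck 1, flow now 9.
Augment S→Q→U→T: bottleneck 4, flow now 13.
Augment S→Q→V→T: bottleneck 1, flow now 14.
Augment S→R→V→T: bottleneck 10, flow now 24.
No augmenting path remains; maximum flow = 24.
In the residual graph, reachable from S: {S}.
Min-cut edges: S→P (9), S→Q (5), S→R (10); capacity 9 + 5 + 10 = 24.
This cut is saturated, so no flow can exceed 24.

24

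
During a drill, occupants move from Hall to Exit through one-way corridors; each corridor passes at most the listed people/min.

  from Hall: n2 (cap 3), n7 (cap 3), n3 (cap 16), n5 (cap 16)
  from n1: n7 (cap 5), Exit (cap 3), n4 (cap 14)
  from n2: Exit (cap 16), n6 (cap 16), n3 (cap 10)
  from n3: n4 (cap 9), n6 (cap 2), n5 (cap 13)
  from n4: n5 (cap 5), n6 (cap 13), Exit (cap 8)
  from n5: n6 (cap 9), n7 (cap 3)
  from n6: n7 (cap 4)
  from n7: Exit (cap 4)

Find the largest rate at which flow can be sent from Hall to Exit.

Augment Hall→n2→Exit: bottleneck 3, flow now 3.
Augment Hall→n7→Exit: bottleneck 3, flow now 6.
Augment Hall→n3→n4→Exit: bottleneck 8, flow now 14.
Augment Hall→n5→n7→Exit: bottleneck 1, flow now 15.
No augmenting path remains; maximum flow = 15.
In the residual graph, reachable from Hall: {Hall, n3, n4, n5, n6, n7}.
Min-cut edges: Hall→n2 (3), n4→Exit (8), n7→Exit (4); capacity 3 + 8 + 4 = 15.
This cut is saturated, so no flow can exceed 15.

15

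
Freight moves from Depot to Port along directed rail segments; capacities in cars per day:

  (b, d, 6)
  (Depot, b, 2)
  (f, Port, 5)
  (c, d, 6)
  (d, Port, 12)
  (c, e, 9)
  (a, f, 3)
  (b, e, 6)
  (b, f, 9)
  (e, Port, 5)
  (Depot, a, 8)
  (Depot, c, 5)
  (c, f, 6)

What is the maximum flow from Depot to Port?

10

Augment Depot→a→f→Port: bottleneck 3, flow now 3.
Augment Depot→b→d→Port: bottleneck 2, flow now 5.
Augment Depot→c→d→Port: bottleneck 5, flow now 10.
No augmenting path remains; maximum flow = 10.
In the residual graph, reachable from Depot: {Depot, a}.
Min-cut edges: Depot→b (2), Depot→c (5), a→f (3); capacity 2 + 5 + 3 = 10.
This cut is saturated, so no flow can exceed 10.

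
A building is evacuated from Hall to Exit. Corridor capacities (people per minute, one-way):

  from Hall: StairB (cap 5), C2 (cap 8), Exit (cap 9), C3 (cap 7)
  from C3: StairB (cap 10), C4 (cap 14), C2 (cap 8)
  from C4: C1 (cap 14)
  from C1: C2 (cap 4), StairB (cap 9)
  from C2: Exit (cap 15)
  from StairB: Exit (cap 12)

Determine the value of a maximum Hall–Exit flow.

Augment Hall→Exit: bottleneck 9, flow now 9.
Augment Hall→C2→Exit: bottleneck 8, flow now 17.
Augment Hall→StairB→Exit: bottleneck 5, flow now 22.
Augment Hall→C3→C2→Exit: bottleneck 7, flow now 29.
No augmenting path remains; maximum flow = 29.
In the residual graph, reachable from Hall: {Hall}.
Min-cut edges: Hall→C3 (7), Hall→C2 (8), Hall→StairB (5), Hall→Exit (9); capacity 7 + 8 + 5 + 9 = 29.
This cut is saturated, so no flow can exceed 29.

29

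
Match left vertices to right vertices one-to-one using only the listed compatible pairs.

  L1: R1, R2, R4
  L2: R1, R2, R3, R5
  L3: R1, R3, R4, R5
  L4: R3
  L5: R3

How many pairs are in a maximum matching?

4

Unit-capacity flow: source→left, listed edges, right→sink; max matching = max flow.
Augmenting path L1→R1 (+1); matched 1.
Augmenting path L2→R2 (+1); matched 2.
Augmenting path L3→R3 (+1); matched 3.
Augmenting path L4→R3→L3→R4 (+1); matched 4.
No augmenting path remains; maximum matching = 4.
König certificate: {L1, L2, L3, R3} is a vertex cover of size 4 (every listed pair touches it), so no matching can be larger.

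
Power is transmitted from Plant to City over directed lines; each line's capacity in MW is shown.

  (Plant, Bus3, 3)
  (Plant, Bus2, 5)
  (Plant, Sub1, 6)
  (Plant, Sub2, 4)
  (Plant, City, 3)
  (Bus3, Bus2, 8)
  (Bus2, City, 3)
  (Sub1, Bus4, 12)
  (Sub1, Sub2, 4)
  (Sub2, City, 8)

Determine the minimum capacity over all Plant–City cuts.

14

Augment Plant→City: bottleneck 3, flow now 3.
Augment Plant→Bus2→City: bottleneck 3, flow now 6.
Augment Plant→Sub2→City: bottleneck 4, flow now 10.
Augment Plant→Sub1→Sub2→City: bottleneck 4, flow now 14.
No augmenting path remains; maximum flow = 14.
By max-flow min-cut, the minimum cut capacity equals the max flow.
In the residual graph, reachable from Plant: {Plant, Bus3, Bus2, Sub1, Bus4}.
Min-cut edges: Plant→Sub2 (4), Plant→City (3), Bus2→City (3), Sub1→Sub2 (4); capacity 4 + 3 + 3 + 4 = 14.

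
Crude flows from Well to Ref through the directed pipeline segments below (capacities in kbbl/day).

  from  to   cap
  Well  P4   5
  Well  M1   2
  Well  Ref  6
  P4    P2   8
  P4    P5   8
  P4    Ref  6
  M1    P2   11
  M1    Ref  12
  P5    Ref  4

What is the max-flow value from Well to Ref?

13

Augment Well→Ref: bottleneck 6, flow now 6.
Augment Well→P4→Ref: bottleneck 5, flow now 11.
Augment Well→M1→Ref: bottleneck 2, flow now 13.
No augmenting path remains; maximum flow = 13.
In the residual graph, reachable from Well: {Well}.
Min-cut edges: Well→P4 (5), Well→M1 (2), Well→Ref (6); capacity 5 + 2 + 6 = 13.
This cut is saturated, so no flow can exceed 13.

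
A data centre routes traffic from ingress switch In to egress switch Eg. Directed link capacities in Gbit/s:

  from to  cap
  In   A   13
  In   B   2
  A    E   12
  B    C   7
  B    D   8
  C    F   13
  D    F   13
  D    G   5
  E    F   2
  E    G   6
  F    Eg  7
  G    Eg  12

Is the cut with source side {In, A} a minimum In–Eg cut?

Given cut capacity: 2 + 12 = 14.
Augment In→A→E→F→Eg: bottleneck 2, flow now 2.
Augment In→A→E→G→Eg: bottleneck 6, flow now 8.
Augment In→B→C→F→Eg: bottleneck 2, flow now 10.
No augmenting path remains; maximum flow = 10.
In the residual graph, reachable from In: {In, A, E}.
Min-cut edges: In→B (2), E→F (2), E→G (6); capacity 2 + 2 + 6 = 10.
Cut capacity 14 exceeds the max flow 10, so it is not minimum.

No — its capacity is 14, but the minimum cut has capacity 10.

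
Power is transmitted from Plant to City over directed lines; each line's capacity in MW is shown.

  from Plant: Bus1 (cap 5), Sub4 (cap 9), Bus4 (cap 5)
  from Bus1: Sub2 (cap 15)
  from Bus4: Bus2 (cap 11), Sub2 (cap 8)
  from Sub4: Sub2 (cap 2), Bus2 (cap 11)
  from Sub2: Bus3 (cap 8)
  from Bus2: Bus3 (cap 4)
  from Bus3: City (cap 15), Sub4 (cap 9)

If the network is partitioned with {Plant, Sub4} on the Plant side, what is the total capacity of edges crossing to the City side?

23

Edges leaving {Plant, Sub4}: Plant→Bus1 (5), Plant→Bus4 (5), Sub4→Sub2 (2), Sub4→Bus2 (11).
Cut capacity = 5 + 5 + 2 + 11 = 23.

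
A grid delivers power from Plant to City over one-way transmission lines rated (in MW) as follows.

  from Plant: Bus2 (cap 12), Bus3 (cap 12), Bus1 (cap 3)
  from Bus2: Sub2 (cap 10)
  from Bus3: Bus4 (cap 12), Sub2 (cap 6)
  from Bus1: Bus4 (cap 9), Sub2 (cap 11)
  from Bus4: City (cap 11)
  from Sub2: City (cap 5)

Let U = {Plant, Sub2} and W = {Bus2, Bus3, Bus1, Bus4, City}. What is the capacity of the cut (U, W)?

Edges leaving {Plant, Sub2}: Plant→Bus2 (12), Plant→Bus3 (12), Plant→Bus1 (3), Sub2→City (5).
Cut capacity = 12 + 12 + 3 + 5 = 32.

32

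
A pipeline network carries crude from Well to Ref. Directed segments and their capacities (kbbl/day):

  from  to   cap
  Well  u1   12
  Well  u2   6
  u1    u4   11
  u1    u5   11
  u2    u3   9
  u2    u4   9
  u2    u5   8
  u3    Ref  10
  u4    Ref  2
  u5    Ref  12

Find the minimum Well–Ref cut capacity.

18

Augment Well→u1→u4→Ref: bottleneck 2, flow now 2.
Augment Well→u1→u5→Ref: bottleneck 10, flow now 12.
Augment Well→u2→u3→Ref: bottleneck 6, flow now 18.
No augmenting path remains; maximum flow = 18.
By max-flow min-cut, the minimum cut capacity equals the max flow.
In the residual graph, reachable from Well: {Well}.
Min-cut edges: Well→u1 (12), Well→u2 (6); capacity 12 + 6 = 18.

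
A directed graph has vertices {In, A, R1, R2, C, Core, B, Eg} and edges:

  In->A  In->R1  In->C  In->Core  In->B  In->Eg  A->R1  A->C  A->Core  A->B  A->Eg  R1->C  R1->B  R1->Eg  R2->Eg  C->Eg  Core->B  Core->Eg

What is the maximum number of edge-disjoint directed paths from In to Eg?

5

Assign every edge capacity 1; by Menger, the answer equals the max flow.
Path In→Eg (+1); total 1.
Path In→A→Eg (+1); total 2.
Path In→R1→Eg (+1); total 3.
Path In→C→Eg (+1); total 4.
Path In→Core→Eg (+1); total 5.
No residual In→Eg path; max flow = 5.
Certifying cut of size 5: {In→A, In→C, In→Core, In→Eg, In→R1}.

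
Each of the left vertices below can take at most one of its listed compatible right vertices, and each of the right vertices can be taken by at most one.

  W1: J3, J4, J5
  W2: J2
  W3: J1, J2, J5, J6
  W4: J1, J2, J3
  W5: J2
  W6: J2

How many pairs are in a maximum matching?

Unit-capacity flow: source→left, listed edges, right→sink; max matching = max flow.
Augmenting path W1→J3 (+1); matched 1.
Augmenting path W2→J2 (+1); matched 2.
Augmenting path W3→J1 (+1); matched 3.
Augmenting path W4→J1→W3→J5 (+1); matched 4.
No augmenting path remains; maximum matching = 4.
König certificate: {W1, W3, W4, J2} is a vertex cover of size 4 (every listed pair touches it), so no matching can be larger.

4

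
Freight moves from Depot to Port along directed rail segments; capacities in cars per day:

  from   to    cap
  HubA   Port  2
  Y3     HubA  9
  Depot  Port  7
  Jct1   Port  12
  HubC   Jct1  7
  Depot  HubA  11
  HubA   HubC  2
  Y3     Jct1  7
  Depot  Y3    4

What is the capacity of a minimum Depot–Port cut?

Augment Depot→Port: bottleneck 7, flow now 7.
Augment Depot→HubA→Port: bottleneck 2, flow now 9.
Augment Depot→Y3→Jct1→Port: bottleneck 4, flow now 13.
Augment Depot→HubA→HubC→Jct1→Port: bottleneck 2, flow now 15.
No augmenting path remains; maximum flow = 15.
By max-flow min-cut, the minimum cut capacity equals the max flow.
In the residual graph, reachable from Depot: {Depot, HubA}.
Min-cut edges: Depot→Y3 (4), Depot→Port (7), HubA→HubC (2), HubA→Port (2); capacity 4 + 7 + 2 + 2 = 15.

15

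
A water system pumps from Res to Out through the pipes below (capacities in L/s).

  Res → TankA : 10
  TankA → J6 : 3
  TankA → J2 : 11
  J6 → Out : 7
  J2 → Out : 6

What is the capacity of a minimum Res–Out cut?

9

Augment Res→TankA→J6→Out: bottleneck 3, flow now 3.
Augment Res→TankA→J2→Out: bottleneck 6, flow now 9.
No augmenting path remains; maximum flow = 9.
By max-flow min-cut, the minimum cut capacity equals the max flow.
In the residual graph, reachable from Res: {Res, TankA, J2}.
Min-cut edges: TankA→J6 (3), J2→Out (6); capacity 3 + 6 = 9.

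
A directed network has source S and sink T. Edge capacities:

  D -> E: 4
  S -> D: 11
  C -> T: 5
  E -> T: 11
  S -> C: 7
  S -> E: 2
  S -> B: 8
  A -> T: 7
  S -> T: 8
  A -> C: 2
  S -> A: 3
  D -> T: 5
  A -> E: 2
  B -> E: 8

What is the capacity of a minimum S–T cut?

32

Augment S→T: bottleneck 8, flow now 8.
Augment S→A→T: bottleneck 3, flow now 11.
Augment S→C→T: bottleneck 5, flow now 16.
Augment S→D→T: bottleneck 5, flow now 21.
Augment S→E→T: bottleneck 2, flow now 23.
Augment S→B→E→T: bottleneck 8, flow now 31.
Augment S→D→E→T: bottleneck 1, flow now 32.
No augmenting path remains; maximum flow = 32.
By max-flow min-cut, the minimum cut capacity equals the max flow.
In the residual graph, reachable from S: {S, B, C, D, E}.
Min-cut edges: S→A (3), S→T (8), C→T (5), D→T (5), E→T (11); capacity 3 + 8 + 5 + 5 + 11 = 32.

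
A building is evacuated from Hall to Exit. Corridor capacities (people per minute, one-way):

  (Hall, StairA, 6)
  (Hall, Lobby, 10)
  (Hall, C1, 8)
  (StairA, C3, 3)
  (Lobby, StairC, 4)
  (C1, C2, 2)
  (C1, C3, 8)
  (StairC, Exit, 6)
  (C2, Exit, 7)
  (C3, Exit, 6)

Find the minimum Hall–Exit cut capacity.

Augment Hall→StairA→C3→Exit: bottleneck 3, flow now 3.
Augment Hall→Lobby→StairC→Exit: bottleneck 4, flow now 7.
Augment Hall→C1→C2→Exit: bottleneck 2, flow now 9.
Augment Hall→C1→C3→Exit: bottleneck 3, flow now 12.
No augmenting path remains; maximum flow = 12.
By max-flow min-cut, the minimum cut capacity equals the max flow.
In the residual graph, reachable from Hall: {Hall, StairA, Lobby, C1, C3}.
Min-cut edges: Lobby→StairC (4), C1→C2 (2), C3→Exit (6); capacity 4 + 2 + 6 = 12.

12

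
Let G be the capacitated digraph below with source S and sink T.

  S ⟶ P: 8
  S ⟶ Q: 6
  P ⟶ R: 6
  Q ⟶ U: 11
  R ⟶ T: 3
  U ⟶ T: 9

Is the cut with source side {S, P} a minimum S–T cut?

Given cut capacity: 6 + 6 = 12.
Augment S→P→R→T: bottleneck 3, flow now 3.
Augment S→Q→U→T: bottleneck 6, flow now 9.
No augmenting path remains; maximum flow = 9.
In the residual graph, reachable from S: {S, P, R}.
Min-cut edges: S→Q (6), R→T (3); capacity 6 + 3 = 9.
Cut capacity 12 exceeds the max flow 9, so it is not minimum.

No — its capacity is 12, but the minimum cut has capacity 9.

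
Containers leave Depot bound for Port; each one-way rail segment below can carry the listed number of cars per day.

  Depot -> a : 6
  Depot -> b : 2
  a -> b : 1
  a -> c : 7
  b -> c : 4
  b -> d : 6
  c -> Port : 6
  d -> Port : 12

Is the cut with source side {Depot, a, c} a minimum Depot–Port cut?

No — its capacity is 9, but the minimum cut has capacity 8.

Given cut capacity: 2 + 1 + 6 = 9.
Augment Depot→a→c→Port: bottleneck 6, flow now 6.
Augment Depot→b→d→Port: bottleneck 2, flow now 8.
No augmenting path remains; maximum flow = 8.
In the residual graph, reachable from Depot: {Depot}.
Min-cut edges: Depot→a (6), Depot→b (2); capacity 6 + 2 = 8.
Cut capacity 9 exceeds the max flow 8, so it is not minimum.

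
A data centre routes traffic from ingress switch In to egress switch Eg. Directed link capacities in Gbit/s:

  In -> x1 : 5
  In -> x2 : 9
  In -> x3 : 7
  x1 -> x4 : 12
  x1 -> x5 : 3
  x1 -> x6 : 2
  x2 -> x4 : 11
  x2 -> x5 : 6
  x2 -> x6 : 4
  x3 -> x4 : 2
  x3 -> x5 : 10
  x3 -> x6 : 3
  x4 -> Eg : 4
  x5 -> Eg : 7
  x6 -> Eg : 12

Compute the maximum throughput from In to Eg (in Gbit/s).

Augment In→x1→x4→Eg: bottleneck 4, flow now 4.
Augment In→x1→x5→Eg: bottleneck 1, flow now 5.
Augment In→x2→x5→Eg: bottleneck 6, flow now 11.
Augment In→x2→x6→Eg: bottleneck 3, flow now 14.
Augment In→x3→x6→Eg: bottleneck 3, flow now 17.
Augment In→x3→x4→x1→x6→Eg: bottleneck 2, flow now 19. (uses reverse residual edge)
Augment In→x3→x5→x2→x6→Eg: bottleneck 1, flow now 20. (uses reverse residual edge)
No augmenting path remains; maximum flow = 20.
In the residual graph, reachable from In: {In, x1, x2, x3, x4, x5}.
Min-cut edges: x1→x6 (2), x2→x6 (4), x3→x6 (3), x4→Eg (4), x5→Eg (7); capacity 2 + 4 + 3 + 4 + 7 = 20.
This cut is saturated, so no flow can exceed 20.

20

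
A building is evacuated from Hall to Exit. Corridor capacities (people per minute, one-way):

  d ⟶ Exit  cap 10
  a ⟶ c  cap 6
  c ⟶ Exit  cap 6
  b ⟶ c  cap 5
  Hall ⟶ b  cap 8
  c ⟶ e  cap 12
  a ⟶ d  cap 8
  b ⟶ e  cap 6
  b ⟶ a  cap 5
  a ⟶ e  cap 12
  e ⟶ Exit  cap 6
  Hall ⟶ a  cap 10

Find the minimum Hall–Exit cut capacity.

Augment Hall→a→c→Exit: bottleneck 6, flow now 6.
Augment Hall→a→d→Exit: bottleneck 4, flow now 10.
Augment Hall→b→e→Exit: bottleneck 6, flow now 16.
Augment Hall→b→a→d→Exit: bottleneck 2, flow now 18.
No augmenting path remains; maximum flow = 18.
By max-flow min-cut, the minimum cut capacity equals the max flow.
In the residual graph, reachable from Hall: {Hall}.
Min-cut edges: Hall→a (10), Hall→b (8); capacity 10 + 8 = 18.

18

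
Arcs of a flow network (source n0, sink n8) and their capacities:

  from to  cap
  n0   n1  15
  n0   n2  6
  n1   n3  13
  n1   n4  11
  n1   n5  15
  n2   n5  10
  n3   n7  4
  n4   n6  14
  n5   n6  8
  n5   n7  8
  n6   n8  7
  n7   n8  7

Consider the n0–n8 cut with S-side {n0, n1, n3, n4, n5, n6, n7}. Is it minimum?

No — its capacity is 20, but the minimum cut has capacity 14.

Given cut capacity: 6 + 7 + 7 = 20.
Augment n0→n1→n3→n7→n8: bottleneck 4, flow now 4.
Augment n0→n1→n4→n6→n8: bottleneck 7, flow now 11.
Augment n0→n1→n5→n7→n8: bottleneck 3, flow now 14.
No augmenting path remains; maximum flow = 14.
In the residual graph, reachable from n0: {n0, n1, n2, n3, n4, n5, n6, n7}.
Min-cut edges: n6→n8 (7), n7→n8 (7); capacity 7 + 7 = 14.
Cut capacity 20 exceeds the max flow 14, so it is not minimum.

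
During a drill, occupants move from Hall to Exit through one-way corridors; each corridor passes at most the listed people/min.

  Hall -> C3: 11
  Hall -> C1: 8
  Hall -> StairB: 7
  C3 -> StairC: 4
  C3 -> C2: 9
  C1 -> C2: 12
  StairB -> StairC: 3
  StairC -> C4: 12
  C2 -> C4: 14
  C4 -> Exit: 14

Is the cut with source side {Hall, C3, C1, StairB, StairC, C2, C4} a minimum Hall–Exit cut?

Yes — it is a minimum cut (capacity 14).

Given cut capacity: 14 = 14.
Augment Hall→C3→StairC→C4→Exit: bottleneck 4, flow now 4.
Augment Hall→C3→C2→C4→Exit: bottleneck 7, flow now 11.
Augment Hall→C1→C2→C4→Exit: bottleneck 3, flow now 14.
No augmenting path remains; maximum flow = 14.
Cut capacity 14 equals the max flow, so it is a minimum cut.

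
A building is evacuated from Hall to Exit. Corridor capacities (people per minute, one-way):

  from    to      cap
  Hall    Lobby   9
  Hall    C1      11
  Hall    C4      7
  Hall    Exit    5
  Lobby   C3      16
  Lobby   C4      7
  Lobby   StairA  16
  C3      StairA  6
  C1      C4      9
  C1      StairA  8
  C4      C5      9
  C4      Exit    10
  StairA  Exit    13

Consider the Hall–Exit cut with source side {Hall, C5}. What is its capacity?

Edges leaving {Hall, C5}: Hall→Lobby (9), Hall→C1 (11), Hall→C4 (7), Hall→Exit (5).
Cut capacity = 9 + 11 + 7 + 5 = 32.

32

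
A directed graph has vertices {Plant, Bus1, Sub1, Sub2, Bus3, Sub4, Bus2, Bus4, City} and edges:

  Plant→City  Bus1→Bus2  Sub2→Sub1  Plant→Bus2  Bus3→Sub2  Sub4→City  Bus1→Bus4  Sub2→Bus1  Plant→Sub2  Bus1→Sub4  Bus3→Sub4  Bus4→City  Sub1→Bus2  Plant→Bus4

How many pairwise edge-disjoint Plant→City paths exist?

Assign every edge capacity 1; by Menger, the answer equals the max flow.
Path Plant→City (+1); total 1.
Path Plant→Bus4→City (+1); total 2.
Path Plant→Sub2→Bus1→Sub4→City (+1); total 3.
No residual Plant→City path; max flow = 3.
Certifying cut of size 3: {Plant→Bus4, Plant→City, Plant→Sub2}.

3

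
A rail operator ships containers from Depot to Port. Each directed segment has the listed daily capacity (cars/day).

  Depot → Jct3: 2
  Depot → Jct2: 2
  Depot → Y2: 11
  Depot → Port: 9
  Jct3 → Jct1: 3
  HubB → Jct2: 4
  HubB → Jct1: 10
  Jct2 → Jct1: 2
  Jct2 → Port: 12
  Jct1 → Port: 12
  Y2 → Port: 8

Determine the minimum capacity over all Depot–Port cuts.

21

Augment Depot→Port: bottleneck 9, flow now 9.
Augment Depot→Jct2→Port: bottleneck 2, flow now 11.
Augment Depot→Y2→Port: bottleneck 8, flow now 19.
Augment Depot→Jct3→Jct1→Port: bottleneck 2, flow now 21.
No augmenting path remains; maximum flow = 21.
By max-flow min-cut, the minimum cut capacity equals the max flow.
In the residual graph, reachable from Depot: {Depot, Y2}.
Min-cut edges: Depot→Jct3 (2), Depot→Jct2 (2), Depot→Port (9), Y2→Port (8); capacity 2 + 2 + 9 + 8 = 21.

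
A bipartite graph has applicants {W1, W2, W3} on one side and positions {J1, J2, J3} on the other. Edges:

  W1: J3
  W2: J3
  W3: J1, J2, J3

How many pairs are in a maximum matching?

2

Unit-capacity flow: source→left, listed edges, right→sink; max matching = max flow.
Augmenting path W1→J3 (+1); matched 1.
Augmenting path W3→J1 (+1); matched 2.
No augmenting path remains; maximum matching = 2.
König certificate: {W3, J3} is a vertex cover of size 2 (every listed pair touches it), so no matching can be larger.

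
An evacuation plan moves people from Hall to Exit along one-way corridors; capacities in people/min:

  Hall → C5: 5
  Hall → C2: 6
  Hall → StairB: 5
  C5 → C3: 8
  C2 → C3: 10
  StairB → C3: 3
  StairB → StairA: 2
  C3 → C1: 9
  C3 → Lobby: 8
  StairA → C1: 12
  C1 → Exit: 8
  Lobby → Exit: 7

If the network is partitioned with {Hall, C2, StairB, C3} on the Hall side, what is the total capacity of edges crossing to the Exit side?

24

Edges leaving {Hall, C2, StairB, C3}: Hall→C5 (5), StairB→StairA (2), C3→C1 (9), C3→Lobby (8).
Cut capacity = 5 + 2 + 9 + 8 = 24.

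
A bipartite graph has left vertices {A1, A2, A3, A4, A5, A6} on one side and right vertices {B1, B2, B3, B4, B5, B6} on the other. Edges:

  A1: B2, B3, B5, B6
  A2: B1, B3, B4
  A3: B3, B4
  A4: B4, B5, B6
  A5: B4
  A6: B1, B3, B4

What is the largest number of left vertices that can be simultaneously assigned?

5

Unit-capacity flow: source→left, listed edges, right→sink; max matching = max flow.
Augmenting path A1→B2 (+1); matched 1.
Augmenting path A2→B1 (+1); matched 2.
Augmenting path A3→B3 (+1); matched 3.
Augmenting path A4→B4 (+1); matched 4.
Augmenting path A5→B4→A4→B5 (+1); matched 5.
No augmenting path remains; maximum matching = 5.
König certificate: {A1, A4, B1, B3, B4} is a vertex cover of size 5 (every listed pair touches it), so no matching can be larger.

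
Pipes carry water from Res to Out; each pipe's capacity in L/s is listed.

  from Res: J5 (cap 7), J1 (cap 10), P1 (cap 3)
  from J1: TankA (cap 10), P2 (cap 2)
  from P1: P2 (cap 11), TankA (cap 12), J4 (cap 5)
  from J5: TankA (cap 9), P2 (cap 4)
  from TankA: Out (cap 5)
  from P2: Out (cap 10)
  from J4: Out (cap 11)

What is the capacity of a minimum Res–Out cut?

14

Augment Res→J1→TankA→Out: bottleneck 5, flow now 5.
Augment Res→J1→P2→Out: bottleneck 2, flow now 7.
Augment Res→P1→P2→Out: bottleneck 3, flow now 10.
Augment Res→J5→P2→Out: bottleneck 4, flow now 14.
No augmenting path remains; maximum flow = 14.
By max-flow min-cut, the minimum cut capacity equals the max flow.
In the residual graph, reachable from Res: {Res, J1, J5, TankA}.
Min-cut edges: Res→P1 (3), J1→P2 (2), J5→P2 (4), TankA→Out (5); capacity 3 + 2 + 4 + 5 = 14.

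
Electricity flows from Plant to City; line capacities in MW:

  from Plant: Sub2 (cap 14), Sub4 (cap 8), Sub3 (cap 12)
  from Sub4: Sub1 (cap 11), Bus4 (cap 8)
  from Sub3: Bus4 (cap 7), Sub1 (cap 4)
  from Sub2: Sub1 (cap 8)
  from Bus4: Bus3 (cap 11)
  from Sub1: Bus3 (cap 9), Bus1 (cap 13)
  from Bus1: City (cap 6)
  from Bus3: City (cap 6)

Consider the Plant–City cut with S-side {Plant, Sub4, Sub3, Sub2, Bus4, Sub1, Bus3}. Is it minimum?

Given cut capacity: 13 + 6 = 19.
Augment Plant→Sub4→Bus4→Bus3→City: bottleneck 6, flow now 6.
Augment Plant→Sub4→Sub1→Bus1→City: bottleneck 2, flow now 8.
Augment Plant→Sub3→Sub1→Bus1→City: bottleneck 4, flow now 12.
No augmenting path remains; maximum flow = 12.
In the residual graph, reachable from Plant: {Plant, Sub4, Sub3, Sub2, Bus4, Sub1, Bus1, Bus3}.
Min-cut edges: Bus1→City (6), Bus3→City (6); capacity 6 + 6 = 12.
Cut capacity 19 exceeds the max flow 12, so it is not minimum.

No — its capacity is 19, but the minimum cut has capacity 12.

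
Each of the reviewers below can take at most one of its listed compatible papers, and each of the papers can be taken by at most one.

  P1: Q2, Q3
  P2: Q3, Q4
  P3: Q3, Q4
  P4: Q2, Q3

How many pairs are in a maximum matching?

3

Unit-capacity flow: source→left, listed edges, right→sink; max matching = max flow.
Augmenting path P1→Q2 (+1); matched 1.
Augmenting path P2→Q3 (+1); matched 2.
Augmenting path P3→Q4 (+1); matched 3.
No augmenting path remains; maximum matching = 3.
König certificate: {Q2, Q3, Q4} is a vertex cover of size 3 (every listed pair touches it), so no matching can be larger.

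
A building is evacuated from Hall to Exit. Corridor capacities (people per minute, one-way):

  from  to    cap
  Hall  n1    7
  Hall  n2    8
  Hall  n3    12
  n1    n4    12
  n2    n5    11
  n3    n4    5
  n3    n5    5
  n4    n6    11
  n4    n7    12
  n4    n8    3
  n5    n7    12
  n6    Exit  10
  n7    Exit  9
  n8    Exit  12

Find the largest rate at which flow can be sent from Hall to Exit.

21

Augment Hall→n1→n4→n6→Exit: bottleneck 7, flow now 7.
Augment Hall→n2→n5→n7→Exit: bottleneck 8, flow now 15.
Augment Hall→n3→n4→n6→Exit: bottleneck 3, flow now 18.
Augment Hall→n3→n4→n7→Exit: bottleneck 1, flow now 19.
Augment Hall→n3→n4→n8→Exit: bottleneck 1, flow now 20.
Augment Hall→n3→n5→n7→n4→n8→Exit: bottleneck 1, flow now 21. (uses reverse residual edge)
No augmenting path remains; maximum flow = 21.
In the residual graph, reachable from Hall: {Hall, n2, n3, n5, n7}.
Min-cut edges: Hall→n1 (7), n3→n4 (5), n7→Exit (9); capacity 7 + 5 + 9 = 21.
This cut is saturated, so no flow can exceed 21.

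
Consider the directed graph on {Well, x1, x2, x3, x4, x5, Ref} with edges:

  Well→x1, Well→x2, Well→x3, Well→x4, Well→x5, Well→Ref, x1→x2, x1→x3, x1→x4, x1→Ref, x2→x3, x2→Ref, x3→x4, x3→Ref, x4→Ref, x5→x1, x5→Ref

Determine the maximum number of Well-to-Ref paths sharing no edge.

6

Assign every edge capacity 1; by Menger, the answer equals the max flow.
Path Well→Ref (+1); total 1.
Path Well→x1→Ref (+1); total 2.
Path Well→x2→Ref (+1); total 3.
Path Well→x3→Ref (+1); total 4.
Path Well→x4→Ref (+1); total 5.
Path Well→x5→Ref (+1); total 6.
No residual Well→Ref path; max flow = 6.
Certifying cut of size 6: {Well→Ref, Well→x1, Well→x2, Well→x3, Well→x4, Well→x5}.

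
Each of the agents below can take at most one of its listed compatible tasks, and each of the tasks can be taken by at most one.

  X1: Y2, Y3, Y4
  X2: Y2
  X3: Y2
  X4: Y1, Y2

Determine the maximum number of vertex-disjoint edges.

Unit-capacity flow: source→left, listed edges, right→sink; max matching = max flow.
Augmenting path X1→Y2 (+1); matched 1.
Augmenting path X4→Y1 (+1); matched 2.
Augmenting path X2→Y2→X1→Y3 (+1); matched 3.
No augmenting path remains; maximum matching = 3.
König certificate: {X1, X4, Y2} is a vertex cover of size 3 (every listed pair touches it), so no matching can be larger.

3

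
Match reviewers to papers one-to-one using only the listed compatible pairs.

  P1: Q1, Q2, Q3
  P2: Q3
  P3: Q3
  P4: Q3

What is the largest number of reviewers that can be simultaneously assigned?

Unit-capacity flow: source→left, listed edges, right→sink; max matching = max flow.
Augmenting path P1→Q1 (+1); matched 1.
Augmenting path P2→Q3 (+1); matched 2.
No augmenting path remains; maximum matching = 2.
König certificate: {P1, Q3} is a vertex cover of size 2 (every listed pair touches it), so no matching can be larger.

2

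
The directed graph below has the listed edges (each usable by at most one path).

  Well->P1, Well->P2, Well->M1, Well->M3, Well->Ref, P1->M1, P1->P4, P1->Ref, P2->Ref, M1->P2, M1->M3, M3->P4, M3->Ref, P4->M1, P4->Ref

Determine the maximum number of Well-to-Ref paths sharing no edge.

Assign every edge capacity 1; by Menger, the answer equals the max flow.
Path Well→Ref (+1); total 1.
Path Well→P1→Ref (+1); total 2.
Path Well→P2→Ref (+1); total 3.
Path Well→M3→Ref (+1); total 4.
Path Well→M1→M3→P4→Ref (+1); total 5.
No residual Well→Ref path; max flow = 5.
Certifying cut of size 5: {Well→M1, Well→M3, Well→P1, Well→P2, Well→Ref}.

5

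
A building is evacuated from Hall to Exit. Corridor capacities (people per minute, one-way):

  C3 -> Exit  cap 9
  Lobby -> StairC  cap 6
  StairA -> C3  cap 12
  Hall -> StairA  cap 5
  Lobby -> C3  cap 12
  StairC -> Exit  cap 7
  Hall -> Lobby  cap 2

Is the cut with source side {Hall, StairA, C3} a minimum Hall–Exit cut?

No — its capacity is 11, but the minimum cut has capacity 7.

Given cut capacity: 2 + 9 = 11.
Augment Hall→StairA→C3→Exit: bottleneck 5, flow now 5.
Augment Hall→Lobby→C3→Exit: bottleneck 2, flow now 7.
No augmenting path remains; maximum flow = 7.
In the residual graph, reachable from Hall: {Hall}.
Min-cut edges: Hall→StairA (5), Hall→Lobby (2); capacity 5 + 2 = 7.
Cut capacity 11 exceeds the max flow 7, so it is not minimum.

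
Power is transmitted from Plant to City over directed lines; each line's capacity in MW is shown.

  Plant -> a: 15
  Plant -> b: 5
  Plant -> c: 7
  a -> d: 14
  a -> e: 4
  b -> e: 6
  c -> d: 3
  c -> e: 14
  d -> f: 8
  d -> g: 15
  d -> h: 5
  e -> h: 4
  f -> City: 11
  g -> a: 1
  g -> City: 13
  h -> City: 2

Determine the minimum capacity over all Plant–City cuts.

19

Augment Plant→a→d→f→City: bottleneck 8, flow now 8.
Augment Plant→a→d→g→City: bottleneck 6, flow now 14.
Augment Plant→a→e→h→City: bottleneck 1, flow now 15.
Augment Plant→b→e→h→City: bottleneck 1, flow now 16.
Augment Plant→c→d→g→City: bottleneck 3, flow now 19.
No augmenting path remains; maximum flow = 19.
By max-flow min-cut, the minimum cut capacity equals the max flow.
In the residual graph, reachable from Plant: {Plant, a, b, c, e, h}.
Min-cut edges: a→d (14), c→d (3), h→City (2); capacity 14 + 3 + 2 = 19.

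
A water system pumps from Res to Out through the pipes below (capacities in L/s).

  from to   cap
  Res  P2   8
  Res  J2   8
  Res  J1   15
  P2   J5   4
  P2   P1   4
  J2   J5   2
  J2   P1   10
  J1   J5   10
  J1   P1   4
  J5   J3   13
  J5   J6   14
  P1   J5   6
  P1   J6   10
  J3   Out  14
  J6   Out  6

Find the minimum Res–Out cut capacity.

19

Augment Res→P2→J5→J3→Out: bottleneck 4, flow now 4.
Augment Res→P2→P1→J6→Out: bottleneck 4, flow now 8.
Augment Res→J2→J5→J3→Out: bottleneck 2, flow now 10.
Augment Res→J2→P1→J6→Out: bottleneck 2, flow now 12.
Augment Res→J1→J5→J3→Out: bottleneck 7, flow now 19.
No augmenting path remains; maximum flow = 19.
By max-flow min-cut, the minimum cut capacity equals the max flow.
In the residual graph, reachable from Res: {Res, P2, J2, J1, J5, P1, J6}.
Min-cut edges: J5→J3 (13), J6→Out (6); capacity 13 + 6 = 19.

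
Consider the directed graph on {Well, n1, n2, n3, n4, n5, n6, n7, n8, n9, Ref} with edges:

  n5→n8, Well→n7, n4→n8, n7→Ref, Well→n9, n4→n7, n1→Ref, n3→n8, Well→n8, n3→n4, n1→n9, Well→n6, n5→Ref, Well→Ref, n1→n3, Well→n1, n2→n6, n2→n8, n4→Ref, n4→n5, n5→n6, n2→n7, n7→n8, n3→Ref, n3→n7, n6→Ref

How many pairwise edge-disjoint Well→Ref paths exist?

4

Assign every edge capacity 1; by Menger, the answer equals the max flow.
Path Well→Ref (+1); total 1.
Path Well→n1→Ref (+1); total 2.
Path Well→n6→Ref (+1); total 3.
Path Well→n7→Ref (+1); total 4.
No residual Well→Ref path; max flow = 4.
Certifying cut of size 4: {Well→Ref, Well→n1, Well→n6, Well→n7}.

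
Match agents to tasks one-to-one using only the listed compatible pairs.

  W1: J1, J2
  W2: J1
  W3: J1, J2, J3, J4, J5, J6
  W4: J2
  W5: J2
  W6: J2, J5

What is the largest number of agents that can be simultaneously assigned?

4

Unit-capacity flow: source→left, listed edges, right→sink; max matching = max flow.
Augmenting path W1→J1 (+1); matched 1.
Augmenting path W3→J2 (+1); matched 2.
Augmenting path W6→J5 (+1); matched 3.
Augmenting path W4→J2→W3→J3 (+1); matched 4.
No augmenting path remains; maximum matching = 4.
König certificate: {W3, W6, J1, J2} is a vertex cover of size 4 (every listed pair touches it), so no matching can be larger.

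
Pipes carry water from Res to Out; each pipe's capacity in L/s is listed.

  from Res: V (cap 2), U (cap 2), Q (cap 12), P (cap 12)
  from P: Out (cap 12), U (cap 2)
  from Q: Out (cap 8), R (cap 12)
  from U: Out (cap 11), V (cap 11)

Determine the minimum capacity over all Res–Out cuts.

22

Augment Res→P→Out: bottleneck 12, flow now 12.
Augment Res→Q→Out: bottleneck 8, flow now 20.
Augment Res→U→Out: bottleneck 2, flow now 22.
No augmenting path remains; maximum flow = 22.
By max-flow min-cut, the minimum cut capacity equals the max flow.
In the residual graph, reachable from Res: {Res, Q, R, V}.
Min-cut edges: Res→P (12), Res→U (2), Q→Out (8); capacity 12 + 2 + 8 = 22.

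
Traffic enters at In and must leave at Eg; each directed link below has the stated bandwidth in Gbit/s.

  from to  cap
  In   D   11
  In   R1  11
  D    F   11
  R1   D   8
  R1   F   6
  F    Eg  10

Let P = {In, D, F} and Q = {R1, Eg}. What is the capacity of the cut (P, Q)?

21

Edges leaving {In, D, F}: In→R1 (11), F→Eg (10).
Cut capacity = 11 + 10 = 21.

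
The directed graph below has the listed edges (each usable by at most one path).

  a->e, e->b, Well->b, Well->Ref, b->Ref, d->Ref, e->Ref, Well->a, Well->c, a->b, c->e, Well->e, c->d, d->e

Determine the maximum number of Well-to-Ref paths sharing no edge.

4

Assign every edge capacity 1; by Menger, the answer equals the max flow.
Path Well→Ref (+1); total 1.
Path Well→b→Ref (+1); total 2.
Path Well→e→Ref (+1); total 3.
Path Well→c→d→Ref (+1); total 4.
No residual Well→Ref path; max flow = 4.
Certifying cut of size 4: {Well→Ref, Well→c, b→Ref, e→Ref}.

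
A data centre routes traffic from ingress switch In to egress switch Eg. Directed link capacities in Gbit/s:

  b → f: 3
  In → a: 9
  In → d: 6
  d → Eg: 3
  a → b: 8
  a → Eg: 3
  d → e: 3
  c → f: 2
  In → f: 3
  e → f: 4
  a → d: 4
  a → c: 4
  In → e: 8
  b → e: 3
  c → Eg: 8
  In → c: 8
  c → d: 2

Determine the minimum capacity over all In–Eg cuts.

14

Augment In→a→Eg: bottleneck 3, flow now 3.
Augment In→c→Eg: bottleneck 8, flow now 11.
Augment In→d→Eg: bottleneck 3, flow now 14.
No augmenting path remains; maximum flow = 14.
By max-flow min-cut, the minimum cut capacity equals the max flow.
In the residual graph, reachable from In: {In, a, b, c, d, e, f}.
Min-cut edges: a→Eg (3), c→Eg (8), d→Eg (3); capacity 3 + 8 + 3 = 14.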